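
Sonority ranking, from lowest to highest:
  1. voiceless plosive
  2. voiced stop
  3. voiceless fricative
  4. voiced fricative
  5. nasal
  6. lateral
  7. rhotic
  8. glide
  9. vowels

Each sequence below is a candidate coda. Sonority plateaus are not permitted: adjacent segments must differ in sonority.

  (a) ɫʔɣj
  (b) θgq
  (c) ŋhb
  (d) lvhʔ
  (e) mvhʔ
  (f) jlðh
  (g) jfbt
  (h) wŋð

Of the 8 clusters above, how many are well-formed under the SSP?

7

(a) ɫʔɣj: profile 6-1-4-8 — violates.
(b) θgq: profile 3-2-1 — obeys.
(c) ŋhb: profile 5-3-2 — obeys.
(d) lvhʔ: profile 6-4-3-1 — obeys.
(e) mvhʔ: profile 5-4-3-1 — obeys.
(f) jlðh: profile 8-6-4-3 — obeys.
(g) jfbt: profile 8-3-2-1 — obeys.
(h) wŋð: profile 8-5-4 — obeys.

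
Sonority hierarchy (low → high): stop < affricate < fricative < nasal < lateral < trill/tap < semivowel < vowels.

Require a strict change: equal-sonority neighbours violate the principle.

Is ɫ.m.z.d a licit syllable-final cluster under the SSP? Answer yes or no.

yes

/ɫ/ — lateral, sonority 5.
/m/ — nasal, sonority 4.
/z/ — fricative, sonority 3.
/d/ — stop, sonority 1.
The profile 5-4-3-1 strictly falls, so the syllable-final cluster satisfies the SSP.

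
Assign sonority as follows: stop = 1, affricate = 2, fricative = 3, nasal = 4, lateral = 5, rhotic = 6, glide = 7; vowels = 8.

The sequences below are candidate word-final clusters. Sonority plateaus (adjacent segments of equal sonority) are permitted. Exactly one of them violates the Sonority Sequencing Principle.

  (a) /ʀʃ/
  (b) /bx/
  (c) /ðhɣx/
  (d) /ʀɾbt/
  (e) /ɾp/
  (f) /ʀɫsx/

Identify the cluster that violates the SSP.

(a) /ʀʃ/: profile 6-3 — obeys.
(b) /bx/: profile 1-3 — violates.
(c) /ðhɣx/: profile 3-3-3-3 — obeys.
(d) /ʀɾbt/: profile 6-6-1-1 — obeys.
(e) /ɾp/: profile 6-1 — obeys.
(f) /ʀɫsx/: profile 6-5-3-3 — obeys.

b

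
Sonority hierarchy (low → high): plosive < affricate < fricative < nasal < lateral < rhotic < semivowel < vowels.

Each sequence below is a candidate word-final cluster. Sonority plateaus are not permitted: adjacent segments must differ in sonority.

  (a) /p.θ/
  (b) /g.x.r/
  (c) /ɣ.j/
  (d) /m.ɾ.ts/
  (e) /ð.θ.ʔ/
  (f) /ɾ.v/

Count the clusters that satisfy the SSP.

(a) sonority 1-3: ill-formed.
(b) sonority 1-3-6: ill-formed.
(c) sonority 3-7: ill-formed.
(d) sonority 4-6-2: ill-formed.
(e) sonority 3-3-1: ill-formed.
(f) sonority 6-3: well-formed.

1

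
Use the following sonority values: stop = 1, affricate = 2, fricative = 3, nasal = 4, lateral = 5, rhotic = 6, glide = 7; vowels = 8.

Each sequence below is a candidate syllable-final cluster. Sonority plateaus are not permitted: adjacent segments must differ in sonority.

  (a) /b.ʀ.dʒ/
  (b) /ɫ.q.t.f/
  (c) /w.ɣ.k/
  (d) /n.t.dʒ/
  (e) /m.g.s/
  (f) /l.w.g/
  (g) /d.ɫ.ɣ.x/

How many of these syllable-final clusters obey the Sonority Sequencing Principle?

(a) sonority 1-6-2: ill-formed.
(b) sonority 5-1-1-3: ill-formed.
(c) sonority 7-3-1: well-formed.
(d) sonority 4-1-2: ill-formed.
(e) sonority 4-1-3: ill-formed.
(f) sonority 5-7-1: ill-formed.
(g) sonority 1-5-3-3: ill-formed.

1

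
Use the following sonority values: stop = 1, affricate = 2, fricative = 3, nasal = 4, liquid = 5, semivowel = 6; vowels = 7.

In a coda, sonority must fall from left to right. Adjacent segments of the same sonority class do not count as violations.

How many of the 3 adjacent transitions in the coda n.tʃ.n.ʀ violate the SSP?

/n/ — nasal, sonority 4.
/tʃ/ — affricate, sonority 2.
/n/ — nasal, sonority 4.
/ʀ/ — liquid, sonority 5.
/n/→/tʃ/: 4→2 (falls) — ok.
/tʃ/→/n/: 2→4 (does not fall) — violation.
/n/→/ʀ/: 4→5 (does not fall) — violation.

2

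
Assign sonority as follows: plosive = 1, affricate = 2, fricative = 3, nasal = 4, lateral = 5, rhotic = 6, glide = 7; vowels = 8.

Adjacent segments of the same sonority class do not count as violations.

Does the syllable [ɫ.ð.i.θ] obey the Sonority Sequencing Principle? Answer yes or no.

no

Onset: /ɫ/ is a lateral (sonority 5), /ð/ is a fricative (sonority 3); then the nucleus /i/ (sonority 8).
Onset profile 5-3-8 — does not rise throughout.
Coda: /θ/ is a fricative (sonority 3).
Coda profile 8-3 — falls from the nucleus.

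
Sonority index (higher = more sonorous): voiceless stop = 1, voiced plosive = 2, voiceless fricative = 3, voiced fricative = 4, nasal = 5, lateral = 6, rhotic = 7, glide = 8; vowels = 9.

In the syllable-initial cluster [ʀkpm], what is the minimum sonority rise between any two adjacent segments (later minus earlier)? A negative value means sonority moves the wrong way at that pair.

/ʀ/ — rhotic, sonority 7.
/k/ — voiceless stop, sonority 1.
/p/ — voiceless stop, sonority 1.
/m/ — nasal, sonority 5.
/ʀ/→/k/: change -6.
/k/→/p/: change +0.
/p/→/m/: change +4.
Minimum = -6.

-6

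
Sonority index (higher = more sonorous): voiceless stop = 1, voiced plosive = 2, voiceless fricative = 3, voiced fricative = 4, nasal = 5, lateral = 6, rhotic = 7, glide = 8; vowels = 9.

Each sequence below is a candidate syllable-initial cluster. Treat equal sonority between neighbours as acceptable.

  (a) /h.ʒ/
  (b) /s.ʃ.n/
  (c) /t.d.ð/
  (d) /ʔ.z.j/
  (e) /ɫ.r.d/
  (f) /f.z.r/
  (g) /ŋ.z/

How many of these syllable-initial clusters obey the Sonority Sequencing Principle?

5

(a) /h.ʒ/: profile 3-4 — obeys.
(b) /s.ʃ.n/: profile 3-3-5 — obeys.
(c) /t.d.ð/: profile 1-2-4 — obeys.
(d) /ʔ.z.j/: profile 1-4-8 — obeys.
(e) /ɫ.r.d/: profile 6-7-2 — violates.
(f) /f.z.r/: profile 3-4-7 — obeys.
(g) /ŋ.z/: profile 5-4 — violates.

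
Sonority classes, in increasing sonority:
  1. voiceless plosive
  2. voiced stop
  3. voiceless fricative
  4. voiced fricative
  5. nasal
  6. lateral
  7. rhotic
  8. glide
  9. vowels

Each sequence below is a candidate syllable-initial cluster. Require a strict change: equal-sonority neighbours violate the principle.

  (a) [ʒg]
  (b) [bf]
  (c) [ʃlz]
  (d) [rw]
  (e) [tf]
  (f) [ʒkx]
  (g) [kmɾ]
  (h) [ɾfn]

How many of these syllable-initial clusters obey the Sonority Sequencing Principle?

(a) sonority 4-2: ill-formed.
(b) sonority 2-3: well-formed.
(c) sonority 3-6-4: ill-formed.
(d) sonority 7-8: well-formed.
(e) sonority 1-3: well-formed.
(f) sonority 4-1-3: ill-formed.
(g) sonority 1-5-7: well-formed.
(h) sonority 7-3-5: ill-formed.

4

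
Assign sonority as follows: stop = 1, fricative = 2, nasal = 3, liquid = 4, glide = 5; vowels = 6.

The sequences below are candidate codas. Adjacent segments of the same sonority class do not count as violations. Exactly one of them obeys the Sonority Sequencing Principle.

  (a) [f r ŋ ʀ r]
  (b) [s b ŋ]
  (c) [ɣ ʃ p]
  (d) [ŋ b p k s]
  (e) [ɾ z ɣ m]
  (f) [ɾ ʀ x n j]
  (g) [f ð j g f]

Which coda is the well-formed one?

c

(a) 2-4-3-4-4 → violates
(b) 2-1-3 → violates
(c) 2-2-1 → obeys
(d) 3-1-1-1-2 → violates
(e) 4-2-2-3 → violates
(f) 4-4-2-3-5 → violates
(g) 2-2-5-1-2 → violates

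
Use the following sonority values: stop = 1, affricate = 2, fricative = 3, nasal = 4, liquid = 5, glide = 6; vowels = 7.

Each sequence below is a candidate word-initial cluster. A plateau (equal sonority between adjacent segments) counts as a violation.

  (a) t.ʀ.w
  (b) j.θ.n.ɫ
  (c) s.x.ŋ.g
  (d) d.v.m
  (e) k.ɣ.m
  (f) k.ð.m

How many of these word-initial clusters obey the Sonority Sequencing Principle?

4

(a) t.ʀ.w: profile 1-5-6 — obeys.
(b) j.θ.n.ɫ: profile 6-3-4-5 — violates.
(c) s.x.ŋ.g: profile 3-3-4-1 — violates.
(d) d.v.m: profile 1-3-4 — obeys.
(e) k.ɣ.m: profile 1-3-4 — obeys.
(f) k.ð.m: profile 1-3-4 — obeys.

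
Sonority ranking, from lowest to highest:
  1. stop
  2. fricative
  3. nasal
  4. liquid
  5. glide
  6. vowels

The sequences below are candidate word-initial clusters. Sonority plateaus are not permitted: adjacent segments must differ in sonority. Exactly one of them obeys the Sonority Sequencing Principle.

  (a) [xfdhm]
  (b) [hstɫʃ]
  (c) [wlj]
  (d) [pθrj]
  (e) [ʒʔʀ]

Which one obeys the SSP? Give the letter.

(a) sonority 2-2-1-2-3: ill-formed.
(b) sonority 2-2-1-4-2: ill-formed.
(c) sonority 5-4-5: ill-formed.
(d) sonority 1-2-4-5: well-formed.
(e) sonority 2-1-4: ill-formed.

d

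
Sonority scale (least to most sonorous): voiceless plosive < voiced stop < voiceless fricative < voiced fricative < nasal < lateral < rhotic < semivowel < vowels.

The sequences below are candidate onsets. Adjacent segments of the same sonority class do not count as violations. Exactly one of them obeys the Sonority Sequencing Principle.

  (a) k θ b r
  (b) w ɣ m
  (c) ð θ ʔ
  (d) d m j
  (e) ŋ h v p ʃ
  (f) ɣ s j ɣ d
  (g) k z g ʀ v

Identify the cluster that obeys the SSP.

(a) 1-3-2-7 → violates
(b) 8-4-5 → violates
(c) 4-3-1 → violates
(d) 2-5-8 → obeys
(e) 5-3-4-1-3 → violates
(f) 4-3-8-4-2 → violates
(g) 1-4-2-7-4 → violates

d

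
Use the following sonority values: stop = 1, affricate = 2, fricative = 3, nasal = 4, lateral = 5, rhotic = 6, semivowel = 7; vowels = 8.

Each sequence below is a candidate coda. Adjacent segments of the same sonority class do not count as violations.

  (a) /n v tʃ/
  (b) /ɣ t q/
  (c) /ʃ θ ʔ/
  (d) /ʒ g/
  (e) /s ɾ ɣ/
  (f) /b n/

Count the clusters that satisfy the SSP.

4

(a) /n v tʃ/: profile 4-3-2 — obeys.
(b) /ɣ t q/: profile 3-1-1 — obeys.
(c) /ʃ θ ʔ/: profile 3-3-1 — obeys.
(d) /ʒ g/: profile 3-1 — obeys.
(e) /s ɾ ɣ/: profile 3-6-3 — violates.
(f) /b n/: profile 1-4 — violates.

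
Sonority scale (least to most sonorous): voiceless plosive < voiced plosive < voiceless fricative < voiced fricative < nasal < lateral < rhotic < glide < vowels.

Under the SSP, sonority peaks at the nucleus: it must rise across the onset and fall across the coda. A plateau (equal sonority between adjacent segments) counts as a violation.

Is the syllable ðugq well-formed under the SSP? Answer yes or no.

Onset: /ð/ is a voiced fricative (sonority 4); then the nucleus /u/ (sonority 9).
Onset profile 4-9 — rises to the nucleus.
Coda: /g/ is a voiced plosive (sonority 2), /q/ is a voiceless plosive (sonority 1).
Coda profile 9-2-1 — falls from the nucleus.

yes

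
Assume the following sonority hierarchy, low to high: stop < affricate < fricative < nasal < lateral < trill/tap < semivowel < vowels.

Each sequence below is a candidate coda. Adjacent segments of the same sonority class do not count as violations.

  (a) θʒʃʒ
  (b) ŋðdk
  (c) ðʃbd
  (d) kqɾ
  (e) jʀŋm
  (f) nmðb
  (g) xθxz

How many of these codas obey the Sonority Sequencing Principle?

(a) 3-3-3-3 → obeys
(b) 4-3-1-1 → obeys
(c) 3-3-1-1 → obeys
(d) 1-1-6 → violates
(e) 7-6-4-4 → obeys
(f) 4-4-3-1 → obeys
(g) 3-3-3-3 → obeys

6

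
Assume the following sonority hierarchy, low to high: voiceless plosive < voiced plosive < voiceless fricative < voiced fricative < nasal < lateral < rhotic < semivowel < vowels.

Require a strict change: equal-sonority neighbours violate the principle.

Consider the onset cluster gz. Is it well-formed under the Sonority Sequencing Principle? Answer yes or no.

yes

/g/: voiced plosive = 2.
/z/: voiced fricative = 4.
The profile 2-4 strictly rises, so the onset cluster satisfies the SSP.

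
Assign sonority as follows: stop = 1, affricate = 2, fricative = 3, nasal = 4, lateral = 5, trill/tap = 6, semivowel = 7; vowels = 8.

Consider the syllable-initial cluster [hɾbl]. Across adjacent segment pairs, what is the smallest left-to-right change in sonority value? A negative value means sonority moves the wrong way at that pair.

-5

/h/ is a fricative (sonority 3).
/ɾ/ is a trill/tap (sonority 6).
/b/ is a stop (sonority 1).
/l/ is a lateral (sonority 5).
/h/→/ɾ/: change +3.
/ɾ/→/b/: change -5.
/b/→/l/: change +4.
Minimum = -5.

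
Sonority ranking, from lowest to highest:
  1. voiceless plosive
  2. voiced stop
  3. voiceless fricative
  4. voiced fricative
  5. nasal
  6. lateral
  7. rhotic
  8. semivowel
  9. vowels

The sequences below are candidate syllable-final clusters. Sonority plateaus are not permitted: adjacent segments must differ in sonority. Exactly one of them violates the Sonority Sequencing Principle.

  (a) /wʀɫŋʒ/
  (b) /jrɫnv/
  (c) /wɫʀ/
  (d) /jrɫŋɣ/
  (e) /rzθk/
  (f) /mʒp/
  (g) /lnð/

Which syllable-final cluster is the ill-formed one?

(a) 8-7-6-5-4 → obeys
(b) 8-7-6-5-4 → obeys
(c) 8-6-7 → violates
(d) 8-7-6-5-4 → obeys
(e) 7-4-3-1 → obeys
(f) 5-4-1 → obeys
(g) 6-5-4 → obeys

c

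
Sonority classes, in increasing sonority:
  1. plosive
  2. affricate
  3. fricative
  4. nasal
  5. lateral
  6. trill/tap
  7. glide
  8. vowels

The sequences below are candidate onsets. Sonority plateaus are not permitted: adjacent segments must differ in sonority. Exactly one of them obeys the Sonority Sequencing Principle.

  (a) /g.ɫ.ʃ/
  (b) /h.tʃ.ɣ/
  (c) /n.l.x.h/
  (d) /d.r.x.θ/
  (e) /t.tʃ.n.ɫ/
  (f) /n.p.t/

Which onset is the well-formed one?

(a) 1-5-3 → violates
(b) 3-2-3 → violates
(c) 4-5-3-3 → violates
(d) 1-6-3-3 → violates
(e) 1-2-4-5 → obeys
(f) 4-1-1 → violates

e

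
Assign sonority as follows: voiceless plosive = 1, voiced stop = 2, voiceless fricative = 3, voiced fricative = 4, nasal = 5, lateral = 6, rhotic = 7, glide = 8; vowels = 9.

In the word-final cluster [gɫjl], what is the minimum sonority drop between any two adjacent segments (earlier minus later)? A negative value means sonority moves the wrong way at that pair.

/g/ — voiced stop, sonority 2.
/ɫ/ — lateral, sonority 6.
/j/ — glide, sonority 8.
/l/ — lateral, sonority 6.
/g/→/ɫ/: change -4.
/ɫ/→/j/: change -2.
/j/→/l/: change +2.
Minimum = -4.

-4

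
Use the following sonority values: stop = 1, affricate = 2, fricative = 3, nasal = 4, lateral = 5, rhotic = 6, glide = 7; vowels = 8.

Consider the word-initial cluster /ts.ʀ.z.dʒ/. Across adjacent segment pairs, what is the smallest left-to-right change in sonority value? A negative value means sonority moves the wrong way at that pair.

-3

/ts/ is an affricate (sonority 2).
/ʀ/ is a rhotic (sonority 6).
/z/ is a fricative (sonority 3).
/dʒ/ is an affricate (sonority 2).
/ts/→/ʀ/: change +4.
/ʀ/→/z/: change -3.
/z/→/dʒ/: change -1.
Minimum = -3.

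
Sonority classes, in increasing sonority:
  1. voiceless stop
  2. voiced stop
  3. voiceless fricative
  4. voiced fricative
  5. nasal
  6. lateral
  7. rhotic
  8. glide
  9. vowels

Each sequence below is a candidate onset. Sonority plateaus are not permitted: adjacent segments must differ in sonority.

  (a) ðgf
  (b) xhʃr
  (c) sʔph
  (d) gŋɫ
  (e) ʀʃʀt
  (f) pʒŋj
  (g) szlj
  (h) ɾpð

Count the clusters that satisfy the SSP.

(a) sonority 4-2-3: ill-formed.
(b) sonority 3-3-3-7: ill-formed.
(c) sonority 3-1-1-3: ill-formed.
(d) sonority 2-5-6: well-formed.
(e) sonority 7-3-7-1: ill-formed.
(f) sonority 1-4-5-8: well-formed.
(g) sonority 3-4-6-8: well-formed.
(h) sonority 7-1-4: ill-formed.

3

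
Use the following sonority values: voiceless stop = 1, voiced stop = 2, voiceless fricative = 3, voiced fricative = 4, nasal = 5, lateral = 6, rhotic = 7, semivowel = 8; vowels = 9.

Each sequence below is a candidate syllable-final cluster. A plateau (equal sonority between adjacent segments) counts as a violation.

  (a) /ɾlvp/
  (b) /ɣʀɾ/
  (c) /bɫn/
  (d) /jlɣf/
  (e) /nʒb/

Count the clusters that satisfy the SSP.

3

(a) 7-6-4-1 → obeys
(b) 4-7-7 → violates
(c) 2-6-5 → violates
(d) 8-6-4-3 → obeys
(e) 5-4-2 → obeys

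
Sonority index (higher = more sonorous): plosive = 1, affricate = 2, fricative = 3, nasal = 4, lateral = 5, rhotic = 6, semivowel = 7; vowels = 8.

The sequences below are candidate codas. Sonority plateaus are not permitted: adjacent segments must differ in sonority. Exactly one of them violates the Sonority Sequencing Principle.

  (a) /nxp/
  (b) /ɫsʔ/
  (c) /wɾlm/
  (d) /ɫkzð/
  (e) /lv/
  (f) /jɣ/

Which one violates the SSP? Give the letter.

(a) /nxp/: profile 4-3-1 — obeys.
(b) /ɫsʔ/: profile 5-3-1 — obeys.
(c) /wɾlm/: profile 7-6-5-4 — obeys.
(d) /ɫkzð/: profile 5-1-3-3 — violates.
(e) /lv/: profile 5-3 — obeys.
(f) /jɣ/: profile 7-3 — obeys.

d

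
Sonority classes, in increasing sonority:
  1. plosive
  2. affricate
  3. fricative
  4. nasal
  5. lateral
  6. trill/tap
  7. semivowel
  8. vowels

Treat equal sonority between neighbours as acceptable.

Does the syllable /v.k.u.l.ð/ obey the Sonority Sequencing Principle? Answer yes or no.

Onset: /v/ is a fricative (sonority 3), /k/ is a plosive (sonority 1); then the nucleus /u/ (sonority 8).
Onset profile 3-1-8 — does not rise throughout.
Coda: /l/ is a lateral (sonority 5), /ð/ is a fricative (sonority 3).
Coda profile 8-5-3 — falls from the nucleus.

no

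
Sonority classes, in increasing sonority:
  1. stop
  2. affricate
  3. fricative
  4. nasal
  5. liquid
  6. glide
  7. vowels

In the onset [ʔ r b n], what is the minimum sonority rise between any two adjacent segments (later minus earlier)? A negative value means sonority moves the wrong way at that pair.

-4

/ʔ/ — stop, sonority 1.
/r/ — liquid, sonority 5.
/b/ — stop, sonority 1.
/n/ — nasal, sonority 4.
/ʔ/→/r/: change +4.
/r/→/b/: change -4.
/b/→/n/: change +3.
Minimum = -4.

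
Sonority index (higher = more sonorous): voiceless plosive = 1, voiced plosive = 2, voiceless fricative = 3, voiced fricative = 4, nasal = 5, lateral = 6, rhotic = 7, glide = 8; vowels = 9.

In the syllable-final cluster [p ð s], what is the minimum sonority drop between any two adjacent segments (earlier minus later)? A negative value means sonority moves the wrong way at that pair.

-3

/p/: voiceless plosive = 1.
/ð/: voiced fricative = 4.
/s/: voiceless fricative = 3.
/p/→/ð/: change -3.
/ð/→/s/: change +1.
Minimum = -3.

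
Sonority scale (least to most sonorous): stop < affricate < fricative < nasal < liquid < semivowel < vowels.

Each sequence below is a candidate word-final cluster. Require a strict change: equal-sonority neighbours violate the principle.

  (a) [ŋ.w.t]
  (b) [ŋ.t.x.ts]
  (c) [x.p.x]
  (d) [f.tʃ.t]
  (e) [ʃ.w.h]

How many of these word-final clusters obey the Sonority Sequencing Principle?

(a) 4-6-1 → violates
(b) 4-1-3-2 → violates
(c) 3-1-3 → violates
(d) 3-2-1 → obeys
(e) 3-6-3 → violates

1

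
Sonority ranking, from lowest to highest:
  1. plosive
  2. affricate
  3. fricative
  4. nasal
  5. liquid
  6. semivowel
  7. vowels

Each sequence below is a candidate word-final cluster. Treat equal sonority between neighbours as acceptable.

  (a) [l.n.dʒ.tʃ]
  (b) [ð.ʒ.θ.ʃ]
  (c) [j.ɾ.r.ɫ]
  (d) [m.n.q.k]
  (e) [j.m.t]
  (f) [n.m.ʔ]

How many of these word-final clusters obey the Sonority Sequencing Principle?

(a) sonority 5-4-2-2: well-formed.
(b) sonority 3-3-3-3: well-formed.
(c) sonority 6-5-5-5: well-formed.
(d) sonority 4-4-1-1: well-formed.
(e) sonority 6-4-1: well-formed.
(f) sonority 4-4-1: well-formed.

6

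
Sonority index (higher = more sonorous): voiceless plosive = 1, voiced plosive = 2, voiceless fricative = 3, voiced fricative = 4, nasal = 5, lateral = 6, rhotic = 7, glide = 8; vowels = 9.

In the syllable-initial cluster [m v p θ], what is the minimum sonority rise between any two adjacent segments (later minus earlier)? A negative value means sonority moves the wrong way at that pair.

/m/ is a nasal (sonority 5).
/v/ is a voiced fricative (sonority 4).
/p/ is a voiceless plosive (sonority 1).
/θ/ is a voiceless fricative (sonority 3).
/m/→/v/: change -1.
/v/→/p/: change -3.
/p/→/θ/: change +2.
Minimum = -3.

-3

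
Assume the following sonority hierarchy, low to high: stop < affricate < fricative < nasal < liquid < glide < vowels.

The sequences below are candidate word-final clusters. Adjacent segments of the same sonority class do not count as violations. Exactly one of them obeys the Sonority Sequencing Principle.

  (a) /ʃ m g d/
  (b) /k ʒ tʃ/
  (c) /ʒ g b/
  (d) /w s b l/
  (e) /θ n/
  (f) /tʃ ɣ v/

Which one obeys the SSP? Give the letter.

c

(a) 3-4-1-1 → violates
(b) 1-3-2 → violates
(c) 3-1-1 → obeys
(d) 6-3-1-5 → violates
(e) 3-4 → violates
(f) 2-3-3 → violates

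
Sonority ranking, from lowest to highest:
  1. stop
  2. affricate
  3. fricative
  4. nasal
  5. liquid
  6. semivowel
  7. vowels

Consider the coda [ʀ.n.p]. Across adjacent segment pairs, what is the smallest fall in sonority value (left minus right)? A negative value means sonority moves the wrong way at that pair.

/ʀ/: liquid = 5.
/n/: nasal = 4.
/p/: stop = 1.
/ʀ/→/n/: change +1.
/n/→/p/: change +3.
Minimum = 1.

1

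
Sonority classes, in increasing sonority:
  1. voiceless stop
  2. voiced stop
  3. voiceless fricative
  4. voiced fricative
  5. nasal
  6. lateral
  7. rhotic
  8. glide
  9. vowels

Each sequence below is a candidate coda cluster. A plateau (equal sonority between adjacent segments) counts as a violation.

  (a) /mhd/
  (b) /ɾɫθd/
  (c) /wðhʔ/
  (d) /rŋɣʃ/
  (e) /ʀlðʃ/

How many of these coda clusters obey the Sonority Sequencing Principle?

(a) 5-3-2 → obeys
(b) 7-6-3-2 → obeys
(c) 8-4-3-1 → obeys
(d) 7-5-4-3 → obeys
(e) 7-6-4-3 → obeys

5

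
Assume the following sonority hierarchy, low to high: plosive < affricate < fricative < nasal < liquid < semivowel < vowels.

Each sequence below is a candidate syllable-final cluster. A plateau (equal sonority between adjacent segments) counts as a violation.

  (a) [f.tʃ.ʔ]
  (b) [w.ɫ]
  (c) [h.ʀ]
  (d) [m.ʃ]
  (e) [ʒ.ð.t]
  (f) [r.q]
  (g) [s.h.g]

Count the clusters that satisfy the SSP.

(a) [f.tʃ.ʔ]: profile 3-2-1 — obeys.
(b) [w.ɫ]: profile 6-5 — obeys.
(c) [h.ʀ]: profile 3-5 — violates.
(d) [m.ʃ]: profile 4-3 — obeys.
(e) [ʒ.ð.t]: profile 3-3-1 — violates.
(f) [r.q]: profile 5-1 — obeys.
(g) [s.h.g]: profile 3-3-1 — violates.

4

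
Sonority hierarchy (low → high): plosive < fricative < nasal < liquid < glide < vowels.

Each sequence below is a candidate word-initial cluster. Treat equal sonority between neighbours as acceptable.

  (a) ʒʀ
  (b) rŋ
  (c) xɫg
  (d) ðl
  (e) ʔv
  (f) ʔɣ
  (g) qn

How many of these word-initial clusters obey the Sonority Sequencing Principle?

(a) ʒʀ: profile 2-4 — obeys.
(b) rŋ: profile 4-3 — violates.
(c) xɫg: profile 2-4-1 — violates.
(d) ðl: profile 2-4 — obeys.
(e) ʔv: profile 1-2 — obeys.
(f) ʔɣ: profile 1-2 — obeys.
(g) qn: profile 1-3 — obeys.

5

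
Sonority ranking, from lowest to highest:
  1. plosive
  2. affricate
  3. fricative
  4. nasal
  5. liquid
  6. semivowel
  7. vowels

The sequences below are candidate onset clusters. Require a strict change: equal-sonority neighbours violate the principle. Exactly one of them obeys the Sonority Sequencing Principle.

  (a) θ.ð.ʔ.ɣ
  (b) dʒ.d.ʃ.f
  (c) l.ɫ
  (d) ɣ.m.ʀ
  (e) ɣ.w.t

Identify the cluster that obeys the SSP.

d

(a) θ.ð.ʔ.ɣ: profile 3-3-1-3 — violates.
(b) dʒ.d.ʃ.f: profile 2-1-3-3 — violates.
(c) l.ɫ: profile 5-5 — violates.
(d) ɣ.m.ʀ: profile 3-4-5 — obeys.
(e) ɣ.w.t: profile 3-6-1 — violates.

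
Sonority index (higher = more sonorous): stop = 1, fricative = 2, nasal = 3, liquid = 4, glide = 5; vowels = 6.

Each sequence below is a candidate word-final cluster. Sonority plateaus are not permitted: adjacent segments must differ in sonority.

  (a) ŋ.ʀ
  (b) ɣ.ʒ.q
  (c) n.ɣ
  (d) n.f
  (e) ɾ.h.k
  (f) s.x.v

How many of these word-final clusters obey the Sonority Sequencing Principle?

3

(a) ŋ.ʀ: profile 3-4 — violates.
(b) ɣ.ʒ.q: profile 2-2-1 — violates.
(c) n.ɣ: profile 3-2 — obeys.
(d) n.f: profile 3-2 — obeys.
(e) ɾ.h.k: profile 4-2-1 — obeys.
(f) s.x.v: profile 2-2-2 — violates.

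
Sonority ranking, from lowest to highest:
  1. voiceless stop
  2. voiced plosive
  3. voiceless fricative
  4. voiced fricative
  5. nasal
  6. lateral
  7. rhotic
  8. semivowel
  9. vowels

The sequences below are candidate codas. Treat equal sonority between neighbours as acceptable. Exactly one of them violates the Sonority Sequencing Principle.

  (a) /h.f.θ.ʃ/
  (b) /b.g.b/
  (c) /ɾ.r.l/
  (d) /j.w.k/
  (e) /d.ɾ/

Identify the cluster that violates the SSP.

(a) 3-3-3-3 → obeys
(b) 2-2-2 → obeys
(c) 7-7-6 → obeys
(d) 8-8-1 → obeys
(e) 2-7 → violates

e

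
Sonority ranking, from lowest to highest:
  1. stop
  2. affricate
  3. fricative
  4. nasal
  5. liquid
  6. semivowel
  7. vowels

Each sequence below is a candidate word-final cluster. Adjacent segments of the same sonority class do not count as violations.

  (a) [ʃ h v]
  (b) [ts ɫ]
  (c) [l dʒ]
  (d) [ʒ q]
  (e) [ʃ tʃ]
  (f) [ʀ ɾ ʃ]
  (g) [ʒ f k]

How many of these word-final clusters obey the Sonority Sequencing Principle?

6

(a) sonority 3-3-3: well-formed.
(b) sonority 2-5: ill-formed.
(c) sonority 5-2: well-formed.
(d) sonority 3-1: well-formed.
(e) sonority 3-2: well-formed.
(f) sonority 5-5-3: well-formed.
(g) sonority 3-3-1: well-formed.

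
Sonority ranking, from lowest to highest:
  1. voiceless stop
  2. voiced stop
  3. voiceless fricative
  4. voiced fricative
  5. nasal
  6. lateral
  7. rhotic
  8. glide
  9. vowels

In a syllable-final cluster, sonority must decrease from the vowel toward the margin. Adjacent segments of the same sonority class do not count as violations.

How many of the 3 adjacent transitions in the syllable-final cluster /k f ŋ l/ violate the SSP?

/k/ — voiceless stop, sonority 1.
/f/ — voiceless fricative, sonority 3.
/ŋ/ — nasal, sonority 5.
/l/ — lateral, sonority 6.
/k/→/f/: 1→3 (does not fall) — violation.
/f/→/ŋ/: 3→5 (does not fall) — violation.
/ŋ/→/l/: 5→6 (does not fall) — violation.

3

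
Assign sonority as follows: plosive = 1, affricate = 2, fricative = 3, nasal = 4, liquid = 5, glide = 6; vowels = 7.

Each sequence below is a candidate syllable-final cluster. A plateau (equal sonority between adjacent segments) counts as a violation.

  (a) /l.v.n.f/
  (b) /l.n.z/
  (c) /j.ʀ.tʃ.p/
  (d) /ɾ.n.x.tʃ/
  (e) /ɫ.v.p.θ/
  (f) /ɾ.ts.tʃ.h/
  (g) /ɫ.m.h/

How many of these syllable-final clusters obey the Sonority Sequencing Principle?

(a) 5-3-4-3 → violates
(b) 5-4-3 → obeys
(c) 6-5-2-1 → obeys
(d) 5-4-3-2 → obeys
(e) 5-3-1-3 → violates
(f) 5-2-2-3 → violates
(g) 5-4-3 → obeys

4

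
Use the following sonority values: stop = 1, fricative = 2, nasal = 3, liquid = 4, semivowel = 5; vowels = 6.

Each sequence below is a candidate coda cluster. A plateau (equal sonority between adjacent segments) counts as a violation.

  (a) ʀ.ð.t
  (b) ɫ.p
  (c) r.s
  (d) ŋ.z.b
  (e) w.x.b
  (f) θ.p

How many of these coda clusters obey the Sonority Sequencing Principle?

6

(a) 4-2-1 → obeys
(b) 4-1 → obeys
(c) 4-2 → obeys
(d) 3-2-1 → obeys
(e) 5-2-1 → obeys
(f) 2-1 → obeys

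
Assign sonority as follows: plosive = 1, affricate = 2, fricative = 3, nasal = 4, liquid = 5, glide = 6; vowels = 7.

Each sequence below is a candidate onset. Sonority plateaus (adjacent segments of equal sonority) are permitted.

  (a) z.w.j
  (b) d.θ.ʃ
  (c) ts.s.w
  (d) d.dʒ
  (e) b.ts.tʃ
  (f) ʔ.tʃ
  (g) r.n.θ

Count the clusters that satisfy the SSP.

(a) 3-6-6 → obeys
(b) 1-3-3 → obeys
(c) 2-3-6 → obeys
(d) 1-2 → obeys
(e) 1-2-2 → obeys
(f) 1-2 → obeys
(g) 5-4-3 → violates

6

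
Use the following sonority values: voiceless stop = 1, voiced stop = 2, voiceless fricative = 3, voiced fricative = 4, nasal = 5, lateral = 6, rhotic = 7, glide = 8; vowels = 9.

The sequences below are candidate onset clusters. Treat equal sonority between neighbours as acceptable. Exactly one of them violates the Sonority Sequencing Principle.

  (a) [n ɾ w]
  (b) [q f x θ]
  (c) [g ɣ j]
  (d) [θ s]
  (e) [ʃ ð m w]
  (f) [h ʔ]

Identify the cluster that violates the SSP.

(a) [n ɾ w]: profile 5-7-8 — obeys.
(b) [q f x θ]: profile 1-3-3-3 — obeys.
(c) [g ɣ j]: profile 2-4-8 — obeys.
(d) [θ s]: profile 3-3 — obeys.
(e) [ʃ ð m w]: profile 3-4-5-8 — obeys.
(f) [h ʔ]: profile 3-1 — violates.

f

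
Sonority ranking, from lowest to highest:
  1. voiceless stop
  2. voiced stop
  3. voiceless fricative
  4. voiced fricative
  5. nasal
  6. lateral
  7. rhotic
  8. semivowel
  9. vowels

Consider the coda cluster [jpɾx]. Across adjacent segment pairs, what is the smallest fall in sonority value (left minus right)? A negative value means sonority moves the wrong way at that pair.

/j/: semivowel = 8.
/p/: voiceless stop = 1.
/ɾ/: rhotic = 7.
/x/: voiceless fricative = 3.
/j/→/p/: change +7.
/p/→/ɾ/: change -6.
/ɾ/→/x/: change +4.
Minimum = -6.

-6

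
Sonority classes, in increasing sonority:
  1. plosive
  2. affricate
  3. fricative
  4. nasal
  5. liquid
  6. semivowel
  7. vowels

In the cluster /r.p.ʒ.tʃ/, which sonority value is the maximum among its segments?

5

/r/ — liquid, sonority 5.
/p/ — plosive, sonority 1.
/ʒ/ — fricative, sonority 3.
/tʃ/ — affricate, sonority 2.
The maximum is 5.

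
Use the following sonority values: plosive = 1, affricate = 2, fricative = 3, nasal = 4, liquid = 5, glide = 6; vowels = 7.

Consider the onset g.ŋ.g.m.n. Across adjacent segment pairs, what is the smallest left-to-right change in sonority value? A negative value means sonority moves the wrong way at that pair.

-3

/g/ — plosive, sonority 1.
/ŋ/ — nasal, sonority 4.
/g/ — plosive, sonority 1.
/m/ — nasal, sonority 4.
/n/ — nasal, sonority 4.
/g/→/ŋ/: change +3.
/ŋ/→/g/: change -3.
/g/→/m/: change +3.
/m/→/n/: change +0.
Minimum = -3.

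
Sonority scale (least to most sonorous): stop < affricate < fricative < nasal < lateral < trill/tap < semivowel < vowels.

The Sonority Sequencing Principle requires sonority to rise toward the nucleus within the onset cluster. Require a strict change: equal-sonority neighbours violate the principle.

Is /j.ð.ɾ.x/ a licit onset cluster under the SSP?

/j/ is a semivowel (sonority 7).
/ð/ is a fricative (sonority 3).
/ɾ/ is a trill/tap (sonority 6).
/x/ is a fricative (sonority 3).
The profile is 7-3-6-3. Between /j/ (7) and /ð/ (3) sonority does not rise, so the cluster violates the SSP.

no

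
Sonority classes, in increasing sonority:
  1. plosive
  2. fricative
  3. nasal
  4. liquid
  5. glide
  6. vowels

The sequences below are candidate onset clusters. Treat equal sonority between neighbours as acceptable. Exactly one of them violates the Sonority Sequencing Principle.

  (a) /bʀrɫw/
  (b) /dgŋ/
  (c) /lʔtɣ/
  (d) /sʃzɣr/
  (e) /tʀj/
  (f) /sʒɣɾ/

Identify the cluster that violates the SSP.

(a) 1-4-4-4-5 → obeys
(b) 1-1-3 → obeys
(c) 4-1-1-2 → violates
(d) 2-2-2-2-4 → obeys
(e) 1-4-5 → obeys
(f) 2-2-2-4 → obeys

c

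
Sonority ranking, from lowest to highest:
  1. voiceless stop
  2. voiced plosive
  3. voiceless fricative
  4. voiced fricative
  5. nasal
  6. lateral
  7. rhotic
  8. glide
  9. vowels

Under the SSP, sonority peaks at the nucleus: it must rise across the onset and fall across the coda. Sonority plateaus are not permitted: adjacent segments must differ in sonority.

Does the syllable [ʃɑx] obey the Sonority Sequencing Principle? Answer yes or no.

Onset: /ʃ/ is a voiceless fricative (sonority 3); then the nucleus /ɑ/ (sonority 9).
Onset profile 3-9 — rises to the nucleus.
Coda: /x/ is a voiceless fricative (sonority 3).
Coda profile 9-3 — falls from the nucleus.

yes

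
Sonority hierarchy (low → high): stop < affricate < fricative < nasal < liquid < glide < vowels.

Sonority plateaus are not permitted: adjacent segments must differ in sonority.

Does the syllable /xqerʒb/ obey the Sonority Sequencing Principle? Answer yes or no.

no

Onset: /x/ is a fricative (sonority 3), /q/ is a stop (sonority 1); then the nucleus /e/ (sonority 7).
Onset profile 3-1-7 — does not strictly rise throughout.
Coda: /r/ is a liquid (sonority 5), /ʒ/ is a fricative (sonority 3), /b/ is a stop (sonority 1).
Coda profile 7-5-3-1 — falls from the nucleus.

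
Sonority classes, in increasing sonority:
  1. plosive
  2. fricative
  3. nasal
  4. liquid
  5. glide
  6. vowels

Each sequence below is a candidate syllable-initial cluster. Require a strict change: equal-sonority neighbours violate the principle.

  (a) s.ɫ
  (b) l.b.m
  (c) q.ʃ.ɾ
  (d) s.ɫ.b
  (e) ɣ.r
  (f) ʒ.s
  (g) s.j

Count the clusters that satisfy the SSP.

(a) s.ɫ: profile 2-4 — obeys.
(b) l.b.m: profile 4-1-3 — violates.
(c) q.ʃ.ɾ: profile 1-2-4 — obeys.
(d) s.ɫ.b: profile 2-4-1 — violates.
(e) ɣ.r: profile 2-4 — obeys.
(f) ʒ.s: profile 2-2 — violates.
(g) s.j: profile 2-5 — obeys.

4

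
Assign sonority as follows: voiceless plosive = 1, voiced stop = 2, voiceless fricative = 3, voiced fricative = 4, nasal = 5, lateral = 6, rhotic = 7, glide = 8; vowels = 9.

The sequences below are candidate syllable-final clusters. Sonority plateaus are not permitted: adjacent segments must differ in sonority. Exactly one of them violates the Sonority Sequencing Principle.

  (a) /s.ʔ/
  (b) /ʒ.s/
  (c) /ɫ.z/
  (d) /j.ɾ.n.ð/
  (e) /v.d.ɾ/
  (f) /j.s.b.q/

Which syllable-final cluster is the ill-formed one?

(a) 3-1 → obeys
(b) 4-3 → obeys
(c) 6-4 → obeys
(d) 8-7-5-4 → obeys
(e) 4-2-7 → violates
(f) 8-3-2-1 → obeys

e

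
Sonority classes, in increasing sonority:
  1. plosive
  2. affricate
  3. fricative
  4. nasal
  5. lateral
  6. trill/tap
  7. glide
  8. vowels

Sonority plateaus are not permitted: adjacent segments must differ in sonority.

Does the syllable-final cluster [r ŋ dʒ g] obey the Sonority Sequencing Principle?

/r/: trill/tap = 6.
/ŋ/: nasal = 4.
/dʒ/: affricate = 2.
/g/: plosive = 1.
The profile 6-4-2-1 strictly falls, so the syllable-final cluster satisfies the SSP.

yes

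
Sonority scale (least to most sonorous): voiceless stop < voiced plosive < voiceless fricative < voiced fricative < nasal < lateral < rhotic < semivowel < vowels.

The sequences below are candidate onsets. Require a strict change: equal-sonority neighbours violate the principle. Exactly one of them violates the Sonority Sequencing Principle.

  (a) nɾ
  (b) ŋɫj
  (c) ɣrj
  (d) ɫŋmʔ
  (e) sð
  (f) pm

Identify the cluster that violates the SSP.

(a) nɾ: profile 5-7 — obeys.
(b) ŋɫj: profile 5-6-8 — obeys.
(c) ɣrj: profile 4-7-8 — obeys.
(d) ɫŋmʔ: profile 6-5-5-1 — violates.
(e) sð: profile 3-4 — obeys.
(f) pm: profile 1-5 — obeys.

d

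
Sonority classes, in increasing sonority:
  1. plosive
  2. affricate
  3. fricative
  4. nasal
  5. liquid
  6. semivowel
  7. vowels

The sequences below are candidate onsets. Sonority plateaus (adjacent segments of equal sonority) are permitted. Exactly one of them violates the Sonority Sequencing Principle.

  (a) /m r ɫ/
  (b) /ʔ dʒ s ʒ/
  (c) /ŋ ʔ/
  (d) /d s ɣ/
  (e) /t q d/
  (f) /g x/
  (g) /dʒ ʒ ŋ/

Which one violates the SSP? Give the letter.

c

(a) 4-5-5 → obeys
(b) 1-2-3-3 → obeys
(c) 4-1 → violates
(d) 1-3-3 → obeys
(e) 1-1-1 → obeys
(f) 1-3 → obeys
(g) 2-3-4 → obeys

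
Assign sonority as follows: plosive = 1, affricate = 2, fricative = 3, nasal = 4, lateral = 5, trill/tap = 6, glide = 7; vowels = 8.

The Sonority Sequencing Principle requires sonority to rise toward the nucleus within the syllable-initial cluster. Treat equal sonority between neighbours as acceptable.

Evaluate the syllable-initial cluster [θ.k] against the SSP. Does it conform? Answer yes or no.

/θ/ is a fricative (sonority 3).
/k/ is a plosive (sonority 1).
The profile is 3-1. Between /θ/ (3) and /k/ (1) sonority does not rise, so the cluster violates the SSP.

no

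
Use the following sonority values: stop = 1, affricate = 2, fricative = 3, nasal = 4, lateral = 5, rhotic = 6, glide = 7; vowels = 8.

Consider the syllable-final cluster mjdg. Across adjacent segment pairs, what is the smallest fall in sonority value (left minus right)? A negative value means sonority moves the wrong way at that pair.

-3

/m/ is a nasal (sonority 4).
/j/ is a glide (sonority 7).
/d/ is a stop (sonority 1).
/g/ is a stop (sonority 1).
/m/→/j/: change -3.
/j/→/d/: change +6.
/d/→/g/: change +0.
Minimum = -3.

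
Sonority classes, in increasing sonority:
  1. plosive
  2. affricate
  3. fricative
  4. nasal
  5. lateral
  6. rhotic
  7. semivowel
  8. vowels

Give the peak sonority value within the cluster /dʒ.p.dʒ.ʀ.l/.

6

/dʒ/ is an affricate (sonority 2).
/p/ is a plosive (sonority 1).
/dʒ/ is an affricate (sonority 2).
/ʀ/ is a rhotic (sonority 6).
/l/ is a lateral (sonority 5).
The maximum is 6.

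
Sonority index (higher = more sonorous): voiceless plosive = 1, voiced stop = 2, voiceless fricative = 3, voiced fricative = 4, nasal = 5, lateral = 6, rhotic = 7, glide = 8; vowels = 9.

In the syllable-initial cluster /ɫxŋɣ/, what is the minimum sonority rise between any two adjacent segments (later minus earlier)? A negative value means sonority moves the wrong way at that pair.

-3

/ɫ/ — lateral, sonority 6.
/x/ — voiceless fricative, sonority 3.
/ŋ/ — nasal, sonority 5.
/ɣ/ — voiced fricative, sonority 4.
/ɫ/→/x/: change -3.
/x/→/ŋ/: change +2.
/ŋ/→/ɣ/: change -1.
Minimum = -3.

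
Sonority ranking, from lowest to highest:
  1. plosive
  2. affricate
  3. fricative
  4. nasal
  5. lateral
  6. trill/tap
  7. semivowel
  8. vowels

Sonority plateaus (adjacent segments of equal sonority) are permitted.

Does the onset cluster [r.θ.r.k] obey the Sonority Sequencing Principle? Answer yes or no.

no

/r/ is a trill/tap (sonority 6).
/θ/ is a fricative (sonority 3).
/r/ is a trill/tap (sonority 6).
/k/ is a plosive (sonority 1).
The profile is 6-3-6-1. Between /r/ (6) and /θ/ (3) sonority does not rise, so the cluster violates the SSP.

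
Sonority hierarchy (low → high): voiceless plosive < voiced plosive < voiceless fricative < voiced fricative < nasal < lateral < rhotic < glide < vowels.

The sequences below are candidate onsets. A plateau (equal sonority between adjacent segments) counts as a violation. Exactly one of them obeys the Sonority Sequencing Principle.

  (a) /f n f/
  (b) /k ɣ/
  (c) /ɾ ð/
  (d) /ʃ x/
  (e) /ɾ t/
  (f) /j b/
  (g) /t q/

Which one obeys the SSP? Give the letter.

(a) sonority 3-5-3: ill-formed.
(b) sonority 1-4: well-formed.
(c) sonority 7-4: ill-formed.
(d) sonority 3-3: ill-formed.
(e) sonority 7-1: ill-formed.
(f) sonority 8-2: ill-formed.
(g) sonority 1-1: ill-formed.

b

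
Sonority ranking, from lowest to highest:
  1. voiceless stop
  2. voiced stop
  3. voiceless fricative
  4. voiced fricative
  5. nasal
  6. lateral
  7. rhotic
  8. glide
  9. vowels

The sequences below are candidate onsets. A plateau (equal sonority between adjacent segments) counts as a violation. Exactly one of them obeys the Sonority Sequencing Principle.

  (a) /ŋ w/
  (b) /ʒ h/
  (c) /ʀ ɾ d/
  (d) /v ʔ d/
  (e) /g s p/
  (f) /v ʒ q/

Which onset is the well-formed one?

a

(a) 5-8 → obeys
(b) 4-3 → violates
(c) 7-7-2 → violates
(d) 4-1-2 → violates
(e) 2-3-1 → violates
(f) 4-4-1 → violates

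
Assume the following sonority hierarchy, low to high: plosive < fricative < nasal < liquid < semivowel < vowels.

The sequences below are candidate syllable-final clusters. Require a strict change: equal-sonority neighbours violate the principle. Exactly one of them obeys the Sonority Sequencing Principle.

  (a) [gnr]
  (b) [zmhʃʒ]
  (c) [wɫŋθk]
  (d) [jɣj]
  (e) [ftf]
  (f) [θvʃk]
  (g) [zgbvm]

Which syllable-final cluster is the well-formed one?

(a) [gnr]: profile 1-3-4 — violates.
(b) [zmhʃʒ]: profile 2-3-2-2-2 — violates.
(c) [wɫŋθk]: profile 5-4-3-2-1 — obeys.
(d) [jɣj]: profile 5-2-5 — violates.
(e) [ftf]: profile 2-1-2 — violates.
(f) [θvʃk]: profile 2-2-2-1 — violates.
(g) [zgbvm]: profile 2-1-1-2-3 — violates.

c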